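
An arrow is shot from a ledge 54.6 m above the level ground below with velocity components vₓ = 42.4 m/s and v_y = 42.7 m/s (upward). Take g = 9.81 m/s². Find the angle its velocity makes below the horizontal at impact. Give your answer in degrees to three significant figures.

51.8°

Vertical motion (up positive, ground at y = 0): 4.905 t² − (42.70) t − 54.6 = 0, so t = (42.70 + √(42.70² + 2·9.81·54.6)) / 9.81 = (42.70 + 53.80) / 9.81 = 9.837 s.
At impact: v_y = v_y0 − g t = −53.80 m/s; vₓ = 42.40 m/s.
Angle below horizontal: arctan(|v_y|/vₓ) = arctan(53.80/42.40) = 51.76°.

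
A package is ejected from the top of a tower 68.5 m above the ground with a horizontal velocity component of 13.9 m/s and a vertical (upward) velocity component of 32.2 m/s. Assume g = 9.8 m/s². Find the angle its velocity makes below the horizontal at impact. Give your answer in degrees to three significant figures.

The projectile lands when y = 68.5 + (32.20) t − ½·9.80·t² = 0. Positive root: t = (32.20 + √(32.20² + 2·9.80·68.5)) / 9.80 = (32.20 + 48.78) / 9.80 = 8.263 s.
At impact: v_y = v_y0 − g t = −48.78 m/s; vₓ = 13.90 m/s.
Angle below horizontal: arctan(|v_y|/vₓ) = arctan(48.78/13.90) = 74.09°.

74.1°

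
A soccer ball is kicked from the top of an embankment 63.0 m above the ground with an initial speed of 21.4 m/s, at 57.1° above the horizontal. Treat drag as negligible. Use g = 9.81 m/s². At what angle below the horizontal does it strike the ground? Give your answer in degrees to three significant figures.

vₓ = 21.40 cos 57.1° = 11.62 m/s; v_y0 = 21.40 sin 57.1° = 17.97 m/s.
Vertical motion (up positive, ground at y = 0): 4.905 t² − (17.97) t − 63.0 = 0, so t = (17.97 + √(17.97² + 2·9.81·63.0)) / 9.81 = (17.97 + 39.48) / 9.81 = 5.856 s.
At impact: v_y = v_y0 − g t = −39.48 m/s; vₓ = 11.62 m/s.
Angle below horizontal: arctan(|v_y|/vₓ) = arctan(39.48/11.62) = 73.60°.

73.6°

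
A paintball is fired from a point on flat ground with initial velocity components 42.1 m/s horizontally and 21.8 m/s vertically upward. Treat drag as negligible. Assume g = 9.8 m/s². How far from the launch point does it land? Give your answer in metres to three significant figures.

187 m

Flight time T = 2 v_y0 / g = 4.449 s.
Horizontal distance R = vₓ T = 42.10 × 4.449 = 187.3 m.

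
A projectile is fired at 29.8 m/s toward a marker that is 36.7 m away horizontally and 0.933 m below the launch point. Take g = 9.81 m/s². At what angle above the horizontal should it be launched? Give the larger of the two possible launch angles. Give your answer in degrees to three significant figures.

78.1°

Trajectory: y = x tanθ − g x² (1 + tan²θ)/(2v₀²). With x = 36.7, y = −0.933, v₀ = 29.8, g = 9.81:
7.439 tan²θ − 36.7 tanθ + (6.506) = 0.
tanθ = [36.7 ± √(36.7² − 4 × 7.439 × (6.506))] / (2 × 7.439) = (36.7 ± 33.96) / 14.88, giving tanθ = 0.1842 or 4.749.
θ = 10.43° or 78.11°; the larger is 78.11°.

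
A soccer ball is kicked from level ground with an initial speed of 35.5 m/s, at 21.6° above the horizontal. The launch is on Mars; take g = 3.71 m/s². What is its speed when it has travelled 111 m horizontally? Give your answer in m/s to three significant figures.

Components: vₓ = 35.50 cos 21.6° = 33.01 m/s, v_y0 = 35.50 sin 21.6° = 13.07 m/s.
At x = 111 m, t = x/vₓ = 111/33.01 = 3.363 s.
Vertical velocity there: v_y = v_y0 − g t = 13.07 − 3.71 × 3.363 = 0.5920 m/s.
Speed: √(vₓ² + v_y²) = √(33.01² + 0.5920²) = 33.01 m/s.

33.0 m/s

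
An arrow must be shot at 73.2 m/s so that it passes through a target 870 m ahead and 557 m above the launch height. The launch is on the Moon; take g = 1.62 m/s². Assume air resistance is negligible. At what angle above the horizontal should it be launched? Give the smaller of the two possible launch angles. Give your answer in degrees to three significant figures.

Trajectory: y = x tanθ − g x² (1 + tan²θ)/(2v₀²). With x = 870, y = 557, v₀ = 73.2, g = 1.62:
114.4 tan²θ − 870 tanθ + (671.4) = 0.
tanθ = [870 ± √(870² − 4 × 114.4 × (671.4))] / (2 × 114.4) = (870 ± 670.5) / 228.8, giving tanθ = 0.8717 or 6.732.
θ = 41.08° or 81.55°; the smaller is 41.08°.

41.1°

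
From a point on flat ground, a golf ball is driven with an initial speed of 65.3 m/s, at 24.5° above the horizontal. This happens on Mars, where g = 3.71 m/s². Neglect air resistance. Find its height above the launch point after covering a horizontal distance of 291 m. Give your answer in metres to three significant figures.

Components: vₓ = 65.30 cos 24.5° = 59.42 m/s, v_y0 = 65.30 sin 24.5° = 27.08 m/s.
x = vₓ t ⇒ t = 291/59.42 = 4.897 s.
Height: y = v_y0 t − ½ g t² = 27.08 × 4.897 − 1.855 × 4.897² = 132.6 − 44.49 = 88.13 m.

88.1 m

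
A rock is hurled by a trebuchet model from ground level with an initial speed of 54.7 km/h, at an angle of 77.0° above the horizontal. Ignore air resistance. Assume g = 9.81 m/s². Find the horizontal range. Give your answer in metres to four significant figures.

Convert: 54.7 km/h = 54.7/3.6 = 15.19 m/s.
vₓ = 15.19 cos 77.0° = 3.418 m/s; v_y0 = 15.19 sin 77.0° = 14.81 m/s.
Flight time T = 2 v_y0 / g = 3.018 s.
Horizontal distance R = vₓ T = 3.418 × 3.018 = 10.32 m.

10.32 m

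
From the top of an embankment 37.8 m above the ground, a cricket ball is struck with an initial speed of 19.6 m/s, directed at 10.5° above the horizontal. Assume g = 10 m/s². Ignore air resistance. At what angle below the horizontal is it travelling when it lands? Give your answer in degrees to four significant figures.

55.20°

vₓ = 19.60 cos 10.5° = 19.27 m/s; v_y0 = 19.60 sin 10.5° = 3.572 m/s.
The projectile lands when y = 37.8 + (3.572) t − ½·10.0·t² = 0. Positive root: t = (3.572 + √(3.572² + 2·10.0·37.8)) / 10.0 = (3.572 + 27.73) / 10.0 = 3.130 s.
At impact: v_y = v_y0 − g t = −27.73 m/s; vₓ = 19.27 m/s.
Angle below horizontal: arctan(|v_y|/vₓ) = arctan(27.73/19.27) = 55.20°.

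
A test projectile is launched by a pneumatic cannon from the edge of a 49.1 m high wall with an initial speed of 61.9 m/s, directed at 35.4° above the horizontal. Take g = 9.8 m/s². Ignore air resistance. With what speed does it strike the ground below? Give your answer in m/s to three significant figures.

69.2 m/s

Components: vₓ = 61.90 cos 35.4° = 50.46 m/s, v_y0 = 61.90 sin 35.4° = 35.86 m/s.
The projectile lands when y = 49.1 + (35.86) t − ½·9.80·t² = 0. Positive root: t = (35.86 + √(35.86² + 2·9.80·49.1)) / 9.80 = (35.86 + 47.41) / 9.80 = 8.497 s.
Vertical velocity at impact: v_y = v_y0 − g t = 35.86 − 9.80 × 8.497 = −47.41 m/s.
Speed: |v| = √(vₓ² + v_y²) = √(50.46² + 47.41²) = 69.24 m/s.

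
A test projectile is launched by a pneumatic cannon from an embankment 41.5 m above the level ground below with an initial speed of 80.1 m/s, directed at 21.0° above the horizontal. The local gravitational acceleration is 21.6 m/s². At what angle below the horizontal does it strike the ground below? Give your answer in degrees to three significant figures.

34.4°

vₓ = 80.10 cos 21.0° = 74.78 m/s; v_y0 = 80.10 sin 21.0° = 28.71 m/s.
The projectile lands when y = 41.5 + (28.71) t − ½·21.6·t² = 0. Positive root: t = (28.71 + √(28.71² + 2·21.6·41.5)) / 21.6 = (28.71 + 51.15) / 21.6 = 3.697 s.
At impact: v_y = v_y0 − g t = −51.15 m/s; vₓ = 74.78 m/s.
Angle below horizontal: arctan(|v_y|/vₓ) = arctan(51.15/74.78) = 34.37°.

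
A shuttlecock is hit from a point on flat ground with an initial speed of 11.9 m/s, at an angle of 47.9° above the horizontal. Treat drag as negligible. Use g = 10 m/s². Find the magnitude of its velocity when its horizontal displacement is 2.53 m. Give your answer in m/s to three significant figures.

vₓ = 11.90 cos 47.9° = 7.978 m/s; v_y0 = 11.90 sin 47.9° = 8.830 m/s.
At x = 2.53 m, t = x/vₓ = 2.53/7.978 = 0.3171 s.
Vertical velocity there: v_y = v_y0 − g t = 8.830 − 10.0 × 0.3171 = 5.658 m/s.
Speed: √(vₓ² + v_y²) = √(7.978² + 5.658²) = 9.781 m/s.

9.78 m/s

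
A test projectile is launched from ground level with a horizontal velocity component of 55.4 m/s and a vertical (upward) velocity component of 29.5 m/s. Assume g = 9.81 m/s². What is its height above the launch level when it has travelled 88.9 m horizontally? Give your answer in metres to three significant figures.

34.7 m

At x = 88.9 m, t = x/vₓ = 88.9/55.40 = 1.605 s.
Height: y = v_y0 t − ½ g t² = 29.50 × 1.605 − 4.905 × 1.605² = 47.34 − 12.63 = 34.71 m.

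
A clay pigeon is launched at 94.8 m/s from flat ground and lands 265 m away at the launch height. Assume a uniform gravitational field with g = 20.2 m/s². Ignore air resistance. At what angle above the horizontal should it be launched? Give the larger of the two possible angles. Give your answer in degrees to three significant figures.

71.7°

R = v₀² sin 2θ / g gives sin 2θ = gR/v₀² = 20.2·265/94.8² = 0.5956.
2θ = 36.56° or 180° − 36.56° = 143.4°, so θ = 18.28° or 71.72°.
The larger angle is 71.72°.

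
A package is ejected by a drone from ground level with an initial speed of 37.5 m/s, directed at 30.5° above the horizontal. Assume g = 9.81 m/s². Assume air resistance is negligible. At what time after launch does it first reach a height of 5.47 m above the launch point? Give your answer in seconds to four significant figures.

0.3126 s

vₓ = 37.50 cos 30.5° = 32.31 m/s; v_y0 = 37.50 sin 30.5° = 19.03 m/s.
Height y(t) = 19.03 t − 4.905 t² = 5.47 gives 4.905 t² − 19.03 t + 5.47 = 0.
t = [19.03 ± √(19.03² − 2·9.81·5.47)] / 9.81 = (19.03 ± 15.97) / 9.81, so t = 0.3126 s or t = 3.568 s.
The first (ascending) time is 0.3126 s.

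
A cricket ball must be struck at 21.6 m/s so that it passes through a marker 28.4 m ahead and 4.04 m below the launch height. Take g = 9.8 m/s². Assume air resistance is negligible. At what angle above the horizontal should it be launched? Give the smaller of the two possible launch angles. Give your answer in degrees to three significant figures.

Trajectory: y = x tanθ − g x² (1 + tan²θ)/(2v₀²). With x = 28.4, y = −4.04, v₀ = 21.6, g = 9.80:
8.471 tan²θ − 28.4 tanθ + (4.431) = 0.
tanθ = [28.4 ± √(28.4² − 4 × 8.471 × (4.431))] / (2 × 8.471) = (28.4 ± 25.62) / 16.94, giving tanθ = 0.1640 or 3.189.
θ = 9.316° or 72.59°; the smaller is 9.316°.

9.32°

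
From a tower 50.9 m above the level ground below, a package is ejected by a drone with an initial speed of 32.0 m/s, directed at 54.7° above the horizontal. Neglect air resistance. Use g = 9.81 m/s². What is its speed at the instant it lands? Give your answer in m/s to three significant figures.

45.0 m/s

Horizontal component vₓ = 32.00 cos 54.7° = 18.49 m/s; vertical v_y0 = 32.00 sin 54.7° = 26.12 m/s.
The projectile lands when y = 50.9 + (26.12) t − ½·9.81·t² = 0. Positive root: t = (26.12 + √(26.12² + 2·9.81·50.9)) / 9.81 = (26.12 + 41.00) / 9.81 = 6.841 s.
Vertical velocity at impact: v_y = v_y0 − g t = 26.12 − 9.81 × 6.841 = −41.00 m/s.
Speed: |v| = √(vₓ² + v_y²) = √(18.49² + 41.00²) = 44.97 m/s.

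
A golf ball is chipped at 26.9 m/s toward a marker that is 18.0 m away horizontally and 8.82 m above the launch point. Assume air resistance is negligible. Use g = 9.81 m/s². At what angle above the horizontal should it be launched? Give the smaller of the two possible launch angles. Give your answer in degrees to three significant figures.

33.7°

Trajectory: y = x tanθ − g x² (1 + tan²θ)/(2v₀²). With x = 18.0, y = 8.82, v₀ = 26.9, g = 9.81:
2.196 tan²θ − 18.0 tanθ + (11.02) = 0.
tanθ = [18.0 ± √(18.0² − 4 × 2.196 × (11.02))] / (2 × 2.196) = (18.0 ± 15.07) / 4.392, giving tanθ = 0.6662 or 7.530.
θ = 33.67° or 82.43°; the smaller is 33.67°.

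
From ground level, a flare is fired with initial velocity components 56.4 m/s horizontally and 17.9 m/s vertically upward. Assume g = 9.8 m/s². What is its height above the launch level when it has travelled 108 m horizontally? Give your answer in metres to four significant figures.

At x = 108 m, t = x/vₓ = 108/56.40 = 1.915 s.
Height: y = v_y0 t − ½ g t² = 17.90 × 1.915 − 4.900 × 1.915² = 34.28 − 17.97 = 16.31 m.

16.31 m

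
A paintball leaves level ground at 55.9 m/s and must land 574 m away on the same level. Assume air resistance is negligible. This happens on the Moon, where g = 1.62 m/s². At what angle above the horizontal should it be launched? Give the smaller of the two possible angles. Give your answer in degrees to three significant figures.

From R = (v₀²/g) sin 2θ: sin 2θ = 1.62 × 574 / 3124.8 = 0.2976.
2θ = 17.31° or 180° − 17.31° = 162.7°, so θ = 8.656° or 81.34°.
The smaller angle is 8.656°.

8.66°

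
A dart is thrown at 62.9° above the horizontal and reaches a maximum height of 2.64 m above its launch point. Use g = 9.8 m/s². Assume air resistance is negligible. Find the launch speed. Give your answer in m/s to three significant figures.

At the peak v_y = 0, so v_y0 = √(2gH) = √(2 × 9.80 × 2.64) = 7.193 m/s.
v_y0 = v₀ sin θ ⇒ v₀ = 7.193 / sin 62.9° = 8.080 m/s.

8.08 m/s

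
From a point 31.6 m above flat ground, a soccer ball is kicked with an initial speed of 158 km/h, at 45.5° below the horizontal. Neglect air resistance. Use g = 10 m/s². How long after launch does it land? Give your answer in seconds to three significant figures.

0.885 s

Convert: 158 km/h = 158/3.6 = 43.89 m/s.
Components: vₓ = 43.89 cos 45.5° = 30.76 m/s, v_y0 = −31.30 m/s (downward).
Vertical motion (up positive, ground at y = 0): 5.000 t² − (−31.30) t − 31.6 = 0, so t = (−31.30 + √(31.30² + 2·10.0·31.6)) / 10.0 = (−31.30 + 40.15) / 10.0 = 0.8845 s.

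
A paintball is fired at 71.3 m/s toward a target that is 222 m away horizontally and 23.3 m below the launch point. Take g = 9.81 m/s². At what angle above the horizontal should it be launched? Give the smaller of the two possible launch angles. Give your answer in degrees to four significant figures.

Trajectory: y = x tanθ − g x² (1 + tan²θ)/(2v₀²). With x = 222, y = −23.3, v₀ = 71.3, g = 9.81:
47.55 tan²θ − 222 tanθ + (24.25) = 0.
tanθ = [222 ± √(222² − 4 × 47.55 × (24.25))] / (2 × 47.55) = (222 ± 211.4) / 95.10, giving tanθ = 0.1119 or 4.557.
θ = 6.386° or 77.62°; the smaller is 6.386°.

6.386°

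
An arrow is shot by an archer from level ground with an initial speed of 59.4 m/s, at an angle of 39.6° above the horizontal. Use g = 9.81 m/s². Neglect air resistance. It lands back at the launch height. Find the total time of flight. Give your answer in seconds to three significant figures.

Horizontal component vₓ = 59.40 cos 39.6° = 45.77 m/s; vertical v_y0 = 59.40 sin 39.6° = 37.86 m/s.
Landing at launch height ⇒ T = 2 v_y0 / g = 2 × 37.86 / 9.81 = 7.719 s.

7.72 s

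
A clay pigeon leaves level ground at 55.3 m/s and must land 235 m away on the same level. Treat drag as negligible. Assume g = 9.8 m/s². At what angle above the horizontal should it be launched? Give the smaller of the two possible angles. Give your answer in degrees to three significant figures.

From R = (v₀²/g) sin 2θ: sin 2θ = 9.80 × 235 / 3058.1 = 0.7531.
2θ = 48.86° or 180° − 48.86° = 131.1°, so θ = 24.43° or 65.57°.
The smaller angle is 24.43°.

24.4°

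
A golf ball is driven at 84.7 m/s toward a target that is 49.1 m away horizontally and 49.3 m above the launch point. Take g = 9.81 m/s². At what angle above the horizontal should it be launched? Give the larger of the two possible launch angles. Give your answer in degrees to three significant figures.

88.0°

Trajectory: y = x tanθ − g x² (1 + tan²θ)/(2v₀²). With x = 49.1, y = 49.3, v₀ = 84.7, g = 9.81:
1.648 tan²θ − 49.1 tanθ + (50.95) = 0.
tanθ = [49.1 ± √(49.1² − 4 × 1.648 × (50.95))] / (2 × 1.648) = (49.1 ± 45.55) / 3.297, giving tanθ = 1.077 or 28.71.
θ = 47.11° or 88.01°; the larger is 88.01°.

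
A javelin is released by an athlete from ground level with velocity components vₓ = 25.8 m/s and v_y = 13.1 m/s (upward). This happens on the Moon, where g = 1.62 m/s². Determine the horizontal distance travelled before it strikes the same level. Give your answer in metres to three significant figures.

Flight time T = 2 v_y0 / g = 16.17 s.
Horizontal distance R = vₓ T = 25.80 × 16.17 = 417.3 m.

417 m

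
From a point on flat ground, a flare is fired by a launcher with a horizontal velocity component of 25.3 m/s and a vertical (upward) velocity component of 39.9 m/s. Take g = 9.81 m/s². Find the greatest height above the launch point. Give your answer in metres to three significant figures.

81.1 m

Maximum height: H = v_y0² / (2g) = 39.90² / (2 × 9.81) = 81.14 m.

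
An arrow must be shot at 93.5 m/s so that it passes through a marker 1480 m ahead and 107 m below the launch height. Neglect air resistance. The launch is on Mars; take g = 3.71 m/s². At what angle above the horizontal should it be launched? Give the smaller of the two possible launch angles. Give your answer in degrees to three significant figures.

Trajectory: y = x tanθ − g x² (1 + tan²θ)/(2v₀²). With x = 1480, y = −107, v₀ = 93.5, g = 3.71:
464.8 tan²θ − 1480 tanθ + (357.8) = 0.
tanθ = [1480 ± √(1480² − 4 × 464.8 × (357.8))] / (2 × 464.8) = (1480 ± 1235) / 929.6, giving tanθ = 0.2636 or 2.921.
θ = 14.76° or 71.10°; the smaller is 14.76°.

14.8°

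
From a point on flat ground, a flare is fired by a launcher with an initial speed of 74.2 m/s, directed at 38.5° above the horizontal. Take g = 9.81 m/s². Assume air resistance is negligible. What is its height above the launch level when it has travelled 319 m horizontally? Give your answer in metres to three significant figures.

106 m

Resolve: vₓ = 74.20 cos 38.5° = 58.07 m/s and v_y0 = 74.20 sin 38.5° = 46.19 m/s.
Time to reach x = 319 m: t = x/vₓ = 319/58.07 = 5.493 s.
Height: y = v_y0 t − ½ g t² = 46.19 × 5.493 − 4.905 × 5.493² = 253.7 − 148.0 = 105.7 m.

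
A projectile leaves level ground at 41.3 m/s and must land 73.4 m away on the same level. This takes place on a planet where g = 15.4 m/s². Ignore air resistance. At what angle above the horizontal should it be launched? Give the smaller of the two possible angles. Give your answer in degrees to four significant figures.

R = v₀² sin 2θ / g gives sin 2θ = gR/v₀² = 15.4·73.4/41.3² = 0.6627.
2θ = 41.51° or 180° − 41.51° = 138.5°, so θ = 20.75° or 69.25°.
The smaller angle is 20.75°.

20.75°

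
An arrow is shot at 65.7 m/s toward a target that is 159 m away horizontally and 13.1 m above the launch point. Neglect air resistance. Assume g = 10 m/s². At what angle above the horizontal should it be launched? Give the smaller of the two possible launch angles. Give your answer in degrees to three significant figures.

Trajectory: y = x tanθ − g x² (1 + tan²θ)/(2v₀²). With x = 159, y = 13.1, v₀ = 65.7, g = 10.0:
29.28 tan²θ − 159 tanθ + (42.38) = 0.
tanθ = [159 ± √(159² − 4 × 29.28 × (42.38))] / (2 × 29.28) = (159 ± 142.5) / 58.57, giving tanθ = 0.2811 or 5.148.
θ = 15.70° or 79.01°; the smaller is 15.70°.

15.7°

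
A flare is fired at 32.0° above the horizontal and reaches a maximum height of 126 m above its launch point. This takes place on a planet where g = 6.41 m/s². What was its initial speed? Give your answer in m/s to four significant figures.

At the peak v_y = 0, so v_y0 = √(2gH) = √(2 × 6.41 × 126) = 40.19 m/s.
v_y0 = v₀ sin θ ⇒ v₀ = 40.19 / sin 32.0° = 75.84 m/s.

75.84 m/s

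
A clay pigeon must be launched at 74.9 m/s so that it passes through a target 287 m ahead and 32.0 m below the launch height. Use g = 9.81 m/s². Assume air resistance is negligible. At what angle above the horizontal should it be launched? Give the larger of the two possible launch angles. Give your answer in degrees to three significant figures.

75.4°

Trajectory: y = x tanθ − g x² (1 + tan²θ)/(2v₀²). With x = 287, y = −32.0, v₀ = 74.9, g = 9.81:
72.02 tan²θ − 287 tanθ + (40.02) = 0.
tanθ = [287 ± √(287² − 4 × 72.02 × (40.02))] / (2 × 72.02) = (287 ± 266.2) / 144.0, giving tanθ = 0.1447 or 3.840.
θ = 8.233° or 75.41°; the larger is 75.41°.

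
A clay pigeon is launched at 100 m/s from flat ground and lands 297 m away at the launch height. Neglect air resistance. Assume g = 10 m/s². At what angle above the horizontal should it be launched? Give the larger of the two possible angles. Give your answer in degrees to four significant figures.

R = v₀² sin 2θ / g gives sin 2θ = gR/v₀² = 10.0·297/100² = 0.2970.
2θ = 17.28° or 180° − 17.28° = 162.7°, so θ = 8.639° or 81.36°.
The larger angle is 81.36°.

81.36°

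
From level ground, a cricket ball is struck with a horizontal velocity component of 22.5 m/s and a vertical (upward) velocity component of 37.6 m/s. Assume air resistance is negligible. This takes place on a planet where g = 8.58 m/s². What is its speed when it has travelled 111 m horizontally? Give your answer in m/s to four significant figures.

22.99 m/s

x = vₓ t ⇒ t = 111/22.50 = 4.933 s.
Vertical velocity there: v_y = v_y0 − g t = 37.60 − 8.58 × 4.933 = −4.728 m/s.
Speed: √(vₓ² + v_y²) = √(22.50² + 4.728²) = 22.99 m/s.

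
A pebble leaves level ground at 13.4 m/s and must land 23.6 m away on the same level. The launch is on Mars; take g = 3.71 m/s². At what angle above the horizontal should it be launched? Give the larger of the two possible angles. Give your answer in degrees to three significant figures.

From R = (v₀²/g) sin 2θ: sin 2θ = 3.71 × 23.6 / 179.56 = 0.4876.
2θ = 29.18° or 180° − 29.18° = 150.8°, so θ = 14.59° or 75.41°.
The larger angle is 75.41°.

75.4°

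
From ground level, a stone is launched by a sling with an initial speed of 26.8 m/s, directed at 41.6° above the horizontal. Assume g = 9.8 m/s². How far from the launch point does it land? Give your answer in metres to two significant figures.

Components: vₓ = 26.80 cos 41.6° = 20.04 m/s, v_y0 = 26.80 sin 41.6° = 17.79 m/s.
Flight time T = 2 v_y0 / g = 3.631 s.
Horizontal distance R = vₓ T = 20.04 × 3.631 = 72.77 m.

73 m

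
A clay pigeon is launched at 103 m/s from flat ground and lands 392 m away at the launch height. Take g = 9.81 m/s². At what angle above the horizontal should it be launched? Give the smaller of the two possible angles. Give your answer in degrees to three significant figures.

10.6°

From R = (v₀²/g) sin 2θ: sin 2θ = 9.81 × 392 / 10609 = 0.3625.
2θ = 21.25° or 180° − 21.25° = 158.7°, so θ = 10.63° or 79.37°.
The smaller angle is 10.63°.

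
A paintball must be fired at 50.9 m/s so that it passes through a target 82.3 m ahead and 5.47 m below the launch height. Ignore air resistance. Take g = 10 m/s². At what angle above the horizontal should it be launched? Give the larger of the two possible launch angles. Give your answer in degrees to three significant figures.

Trajectory: y = x tanθ − g x² (1 + tan²θ)/(2v₀²). With x = 82.3, y = −5.47, v₀ = 50.9, g = 10.0:
13.07 tan²θ − 82.3 tanθ + (7.602) = 0.
tanθ = [82.3 ± √(82.3² − 4 × 13.07 × (7.602))] / (2 × 13.07) = (82.3 ± 79.85) / 26.14, giving tanθ = 0.09376 or 6.202.
θ = 5.357° or 80.84°; the larger is 80.84°.

80.8°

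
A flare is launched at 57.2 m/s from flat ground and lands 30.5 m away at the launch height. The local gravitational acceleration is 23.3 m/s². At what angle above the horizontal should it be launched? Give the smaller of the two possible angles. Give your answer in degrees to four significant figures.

6.272°

From R = (v₀²/g) sin 2θ: sin 2θ = 23.3 × 30.5 / 3271.8 = 0.2172.
2θ = 12.54° or 180° − 12.54° = 167.5°, so θ = 6.272° or 83.73°.
The smaller angle is 6.272°.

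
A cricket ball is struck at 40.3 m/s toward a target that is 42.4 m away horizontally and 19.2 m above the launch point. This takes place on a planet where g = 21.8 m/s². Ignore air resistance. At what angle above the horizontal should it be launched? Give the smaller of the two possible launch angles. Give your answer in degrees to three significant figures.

46.5°

Trajectory: y = x tanθ − g x² (1 + tan²θ)/(2v₀²). With x = 42.4, y = 19.2, v₀ = 40.3, g = 21.8:
12.07 tan²θ − 42.4 tanθ + (31.27) = 0.
tanθ = [42.4 ± √(42.4² − 4 × 12.07 × (31.27))] / (2 × 12.07) = (42.4 ± 16.99) / 24.13, giving tanθ = 1.053 or 2.461.
θ = 46.47° or 67.89°; the smaller is 46.47°.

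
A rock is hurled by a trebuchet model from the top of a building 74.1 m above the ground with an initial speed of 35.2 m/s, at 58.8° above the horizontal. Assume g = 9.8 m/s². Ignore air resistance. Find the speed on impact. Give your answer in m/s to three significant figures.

Components: vₓ = 35.20 cos 58.8° = 18.23 m/s, v_y0 = 35.20 sin 58.8° = 30.11 m/s.
Vertical motion (up positive, ground at y = 0): 4.900 t² − (30.11) t − 74.1 = 0, so t = (30.11 + √(30.11² + 2·9.80·74.1)) / 9.80 = (30.11 + 48.57) / 9.80 = 8.028 s.
Vertical velocity at impact: v_y = v_y0 − g t = 30.11 − 9.80 × 8.028 = −48.57 m/s.
Speed: |v| = √(vₓ² + v_y²) = √(18.23² + 48.57²) = 51.88 m/s.

51.9 m/s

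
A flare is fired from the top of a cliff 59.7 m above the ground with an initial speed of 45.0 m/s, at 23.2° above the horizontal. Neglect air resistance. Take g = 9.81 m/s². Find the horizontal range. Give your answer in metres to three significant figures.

vₓ = 45.00 cos 23.2° = 41.36 m/s; v_y0 = 45.00 sin 23.2° = 17.73 m/s.
With up positive and y = 0 at the ground: y(t) = 59.7 + (17.73) t − 4.905 t². Setting y = 0 and taking the positive root: t = [17.73 + √(17.73² + 2·9.81·59.7)] / 9.81 = (17.73 + 38.54) / 9.81 = 5.736 s.
Horizontal distance: R = vₓ t = 41.36 × 5.736 = 237.2 m.

237 m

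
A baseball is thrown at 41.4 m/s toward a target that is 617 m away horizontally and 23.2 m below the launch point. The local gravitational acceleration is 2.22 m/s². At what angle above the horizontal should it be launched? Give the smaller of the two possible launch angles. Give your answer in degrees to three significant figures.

Trajectory: y = x tanθ − g x² (1 + tan²θ)/(2v₀²). With x = 617, y = −23.2, v₀ = 41.4, g = 2.22:
246.5 tan²θ − 617 tanθ + (223.3) = 0.
tanθ = [617 ± √(617² − 4 × 246.5 × (223.3))] / (2 × 246.5) = (617 ± 400.5) / 493.1, giving tanθ = 0.4390 or 2.064.
θ = 23.70° or 64.15°; the smaller is 23.70°.

23.7°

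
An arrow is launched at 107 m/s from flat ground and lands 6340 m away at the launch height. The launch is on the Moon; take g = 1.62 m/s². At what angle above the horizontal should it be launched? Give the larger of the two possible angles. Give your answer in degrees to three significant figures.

From R = (v₀²/g) sin 2θ: sin 2θ = 1.62 × 6340 / 11449 = 0.8971.
2θ = 63.78° or 180° − 63.78° = 116.2°, so θ = 31.89° or 58.11°.
The larger angle is 58.11°.

58.1°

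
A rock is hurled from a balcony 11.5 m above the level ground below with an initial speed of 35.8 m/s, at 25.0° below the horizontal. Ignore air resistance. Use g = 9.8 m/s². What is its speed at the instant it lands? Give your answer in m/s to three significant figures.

38.8 m/s

Components: vₓ = 35.80 cos 25.0° = 32.45 m/s, v_y0 = −15.13 m/s (downward).
With up positive and y = 0 at the ground: y(t) = 11.5 + (−15.13) t − 4.900 t². Setting y = 0 and taking the positive root: t = [−15.13 + √(15.13² + 2·9.80·11.5)] / 9.80 = (−15.13 + 21.31) / 9.80 = 0.6311 s.
Vertical velocity at impact: v_y = v_y0 − g t = −15.13 − 9.80 × 0.6311 = −21.31 m/s.
Speed: |v| = √(vₓ² + v_y²) = √(32.45² + 21.31²) = 38.82 m/s.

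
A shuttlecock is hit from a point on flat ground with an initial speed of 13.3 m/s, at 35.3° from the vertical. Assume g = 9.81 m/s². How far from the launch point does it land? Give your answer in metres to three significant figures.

17.0 m

Resolve: vₓ = 13.30 sin 35.3° = 7.686 m/s and v_y0 = 13.30 cos 35.3° = 10.85 m/s.
Flight time T = 2 v_y0 / g = 2.213 s.
Horizontal distance R = vₓ T = 7.686 × 2.213 = 17.01 m.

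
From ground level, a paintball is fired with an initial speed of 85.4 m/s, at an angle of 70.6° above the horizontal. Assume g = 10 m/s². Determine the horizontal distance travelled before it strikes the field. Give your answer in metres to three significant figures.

457 m

Horizontal component vₓ = 85.40 cos 70.6° = 28.37 m/s; vertical v_y0 = 85.40 sin 70.6° = 80.55 m/s.
Time aloft: T = 2 v_y0 / g = 2 × 80.55 / 10.0 = 16.11 s.
Horizontal distance R = vₓ T = 28.37 × 16.11 = 457.0 m.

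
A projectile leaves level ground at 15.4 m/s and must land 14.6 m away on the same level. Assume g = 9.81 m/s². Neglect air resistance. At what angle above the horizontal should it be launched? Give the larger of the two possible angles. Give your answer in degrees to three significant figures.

71.4°

Level-ground range R = v₀² sin(2θ)/g ⇒ sin(2θ) = gR/v₀² = 9.81 × 14.6 / 15.4² = 0.6039.
2θ = 37.15° or 180° − 37.15° = 142.8°, so θ = 18.58° or 71.42°.
The larger angle is 71.42°.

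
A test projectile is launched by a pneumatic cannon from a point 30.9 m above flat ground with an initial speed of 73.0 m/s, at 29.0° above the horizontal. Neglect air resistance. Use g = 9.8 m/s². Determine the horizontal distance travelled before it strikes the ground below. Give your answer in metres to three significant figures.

vₓ = 73.00 cos 29.0° = 63.85 m/s; v_y0 = 73.00 sin 29.0° = 35.39 m/s.
The projectile lands when y = 30.9 + (35.39) t − ½·9.80·t² = 0. Positive root: t = (35.39 + √(35.39² + 2·9.80·30.9)) / 9.80 = (35.39 + 43.11) / 9.80 = 8.010 s.
Horizontal distance: R = vₓ t = 63.85 × 8.010 = 511.4 m.

511 m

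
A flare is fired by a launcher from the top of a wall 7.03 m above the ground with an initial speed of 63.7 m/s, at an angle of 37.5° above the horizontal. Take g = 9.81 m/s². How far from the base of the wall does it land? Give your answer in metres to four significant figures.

408.5 m

Components: vₓ = 63.70 cos 37.5° = 50.54 m/s, v_y0 = 63.70 sin 37.5° = 38.78 m/s.
The projectile lands when y = 7.03 + (38.78) t − ½·9.81·t² = 0. Positive root: t = (38.78 + √(38.78² + 2·9.81·7.03)) / 9.81 = (38.78 + 40.52) / 9.81 = 8.083 s.
Horizontal distance: R = vₓ t = 50.54 × 8.083 = 408.5 m.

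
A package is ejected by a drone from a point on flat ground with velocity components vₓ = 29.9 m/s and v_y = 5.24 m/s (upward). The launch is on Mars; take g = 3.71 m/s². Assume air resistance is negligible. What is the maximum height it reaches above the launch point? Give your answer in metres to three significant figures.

3.70 m

At the apex v_y = 0, so H = v_y0²/(2g) = 5.240²/7.420 = 3.700 m.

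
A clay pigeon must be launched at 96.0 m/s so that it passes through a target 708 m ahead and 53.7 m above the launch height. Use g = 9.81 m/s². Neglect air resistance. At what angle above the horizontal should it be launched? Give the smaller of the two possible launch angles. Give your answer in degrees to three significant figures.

30.1°

Trajectory: y = x tanθ − g x² (1 + tan²θ)/(2v₀²). With x = 708, y = 53.7, v₀ = 96.0, g = 9.81:
266.8 tan²θ − 708 tanθ + (320.5) = 0.
tanθ = [708 ± √(708² − 4 × 266.8 × (320.5))] / (2 × 266.8) = (708 ± 399.1) / 533.6, giving tanθ = 0.5790 or 2.075.
θ = 30.07° or 64.27°; the smaller is 30.07°.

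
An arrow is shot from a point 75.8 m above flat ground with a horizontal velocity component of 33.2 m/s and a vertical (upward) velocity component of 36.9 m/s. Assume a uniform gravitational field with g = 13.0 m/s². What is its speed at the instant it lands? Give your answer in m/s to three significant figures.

The projectile lands when y = 75.8 + (36.90) t − ½·13.0·t² = 0. Positive root: t = (36.90 + √(36.90² + 2·13.0·75.8)) / 13.0 = (36.90 + 57.73) / 13.0 = 7.279 s.
Vertical velocity at impact: v_y = v_y0 − g t = 36.90 − 13.0 × 7.279 = −57.73 m/s.
Speed: |v| = √(vₓ² + v_y²) = √(33.20² + 57.73²) = 66.59 m/s.

66.6 m/s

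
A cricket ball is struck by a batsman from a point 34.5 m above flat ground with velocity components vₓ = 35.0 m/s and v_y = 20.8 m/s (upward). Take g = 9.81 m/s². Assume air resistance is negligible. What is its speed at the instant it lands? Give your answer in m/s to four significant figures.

With up positive and y = 0 at the ground: y(t) = 34.5 + (20.80) t − 4.905 t². Setting y = 0 and taking the positive root: t = [20.80 + √(20.80² + 2·9.81·34.5)] / 9.81 = (20.80 + 33.31) / 9.81 = 5.516 s.
Vertical velocity at impact: v_y = v_y0 − g t = 20.80 − 9.81 × 5.516 = −33.31 m/s.
Speed: |v| = √(vₓ² + v_y²) = √(35.00² + 33.31²) = 48.32 m/s.

48.32 m/s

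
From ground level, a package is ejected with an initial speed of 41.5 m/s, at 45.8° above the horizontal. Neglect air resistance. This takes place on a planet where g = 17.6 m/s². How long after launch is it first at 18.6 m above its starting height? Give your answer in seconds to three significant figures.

0.828 s

vₓ = 41.50 cos 45.8° = 28.93 m/s; v_y0 = 41.50 sin 45.8° = 29.75 m/s.
Height y(t) = 29.75 t − 8.800 t² = 18.6 gives 8.800 t² − 29.75 t + 18.6 = 0.
t = [29.75 ± √(29.75² − 2·17.6·18.6)] / 17.6 = (29.75 ± 15.18) / 17.6, so t = 0.8279 s or t = 2.553 s.
The first (ascending) time is 0.8279 s.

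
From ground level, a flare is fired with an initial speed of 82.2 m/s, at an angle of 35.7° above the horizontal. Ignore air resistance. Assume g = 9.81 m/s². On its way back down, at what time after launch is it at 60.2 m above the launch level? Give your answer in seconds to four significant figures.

Resolve: vₓ = 82.20 cos 35.7° = 66.75 m/s and v_y0 = 82.20 sin 35.7° = 47.97 m/s.
Set y = v_y0 t − ½ g t² = 60.2: 4.905 t² − 47.97 t + 60.2 = 0.
Quadratic formula: t = (47.97 ± √1119.7) / 9.81 = (47.97 ± 33.46) / 9.81 → t = 1.479 s or 8.301 s.
The descending-branch root is 8.301 s.

8.301 s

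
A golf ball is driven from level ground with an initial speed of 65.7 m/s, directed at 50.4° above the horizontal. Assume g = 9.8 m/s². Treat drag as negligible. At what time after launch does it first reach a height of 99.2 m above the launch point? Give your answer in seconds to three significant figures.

vₓ = 65.70 cos 50.4° = 41.88 m/s; v_y0 = 65.70 sin 50.4° = 50.62 m/s.
Require v_y0 t − ½ g t² = 99.2, i.e. 4.900 t² − 50.62 t + 99.2 = 0.
t = [50.62 ± √(50.62² − 2·9.80·99.2)] / 9.80 = (50.62 ± 24.87) / 9.80, so t = 2.628 s or t = 7.703 s.
The first (ascending) time is 2.628 s.

2.63 s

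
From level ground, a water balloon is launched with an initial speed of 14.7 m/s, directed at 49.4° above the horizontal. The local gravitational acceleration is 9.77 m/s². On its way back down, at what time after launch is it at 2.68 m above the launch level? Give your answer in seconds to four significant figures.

Components: vₓ = 14.70 cos 49.4° = 9.566 m/s, v_y0 = 14.70 sin 49.4° = 11.16 m/s.
Height y(t) = 11.16 t − 4.885 t² = 2.68 gives 4.885 t² − 11.16 t + 2.68 = 0.
Quadratic formula: t = (11.16 ± √72.207) / 9.77 = (11.16 ± 8.497) / 9.77 → t = 0.2727 s or 2.012 s.
The descending-branch root is 2.012 s.

2.012 s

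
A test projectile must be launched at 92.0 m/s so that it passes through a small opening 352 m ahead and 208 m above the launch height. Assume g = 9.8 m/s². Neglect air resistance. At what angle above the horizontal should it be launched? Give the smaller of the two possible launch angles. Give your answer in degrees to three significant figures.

Trajectory: y = x tanθ − g x² (1 + tan²θ)/(2v₀²). With x = 352, y = 208, v₀ = 92.0, g = 9.80:
71.73 tan²θ − 352 tanθ + (279.7) = 0.
tanθ = [352 ± √(352² − 4 × 71.73 × (279.7))] / (2 × 71.73) = (352 ± 208.9) / 143.5, giving tanθ = 0.9974 or 3.910.
θ = 44.93° or 75.65°; the smaller is 44.93°.

44.9°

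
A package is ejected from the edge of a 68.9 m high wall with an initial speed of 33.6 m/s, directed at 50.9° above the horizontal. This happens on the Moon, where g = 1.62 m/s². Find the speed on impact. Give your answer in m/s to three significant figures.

36.8 m/s

Resolve: vₓ = 33.60 cos 50.9° = 21.19 m/s and v_y0 = 33.60 sin 50.9° = 26.08 m/s.
Vertical motion (up positive, ground at y = 0): 0.8100 t² − (26.08) t − 68.9 = 0, so t = (26.08 + √(26.08² + 2·1.62·68.9)) / 1.62 = (26.08 + 30.05) / 1.62 = 34.65 s.
Vertical velocity at impact: v_y = v_y0 − g t = 26.08 − 1.62 × 34.65 = −30.05 m/s.
Speed: |v| = √(vₓ² + v_y²) = √(21.19² + 30.05²) = 36.77 m/s.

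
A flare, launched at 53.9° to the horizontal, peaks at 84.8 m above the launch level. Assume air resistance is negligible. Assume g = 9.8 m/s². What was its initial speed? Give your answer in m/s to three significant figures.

50.5 m/s

At the peak v_y = 0, so v_y0 = √(2gH) = √(2 × 9.80 × 84.8) = 40.77 m/s.
v_y0 = v₀ sin θ ⇒ v₀ = 40.77 / sin 53.9° = 50.46 m/s.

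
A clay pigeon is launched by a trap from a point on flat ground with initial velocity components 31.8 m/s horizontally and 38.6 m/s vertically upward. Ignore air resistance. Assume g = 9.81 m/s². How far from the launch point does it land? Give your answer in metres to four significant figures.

Flight time T = 2 v_y0 / g = 7.870 s.
Range: R = vₓ T = 31.80 × 7.870 = 250.3 m.

250.3 m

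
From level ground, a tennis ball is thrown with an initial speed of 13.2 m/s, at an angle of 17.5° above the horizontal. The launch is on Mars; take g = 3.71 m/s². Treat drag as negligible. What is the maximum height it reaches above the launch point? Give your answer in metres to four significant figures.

2.123 m

vₓ = 13.20 cos 17.5° = 12.59 m/s; v_y0 = 13.20 sin 17.5° = 3.969 m/s.
Peak height H = v_y0² / (2g) = 15.755 / 7.420 = 2.123 m.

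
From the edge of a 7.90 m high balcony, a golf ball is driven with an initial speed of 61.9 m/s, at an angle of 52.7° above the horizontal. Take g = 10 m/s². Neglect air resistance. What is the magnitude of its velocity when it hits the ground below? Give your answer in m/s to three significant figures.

63.2 m/s

vₓ = 61.90 cos 52.7° = 37.51 m/s; v_y0 = 61.90 sin 52.7° = 49.24 m/s.
The projectile lands when y = 7.90 + (49.24) t − ½·10.0·t² = 0. Positive root: t = (49.24 + √(49.24² + 2·10.0·7.90)) / 10.0 = (49.24 + 50.82) / 10.0 = 10.01 s.
Vertical velocity at impact: v_y = v_y0 − g t = 49.24 − 10.0 × 10.01 = −50.82 m/s.
Speed: |v| = √(vₓ² + v_y²) = √(37.51² + 50.82²) = 63.16 m/s.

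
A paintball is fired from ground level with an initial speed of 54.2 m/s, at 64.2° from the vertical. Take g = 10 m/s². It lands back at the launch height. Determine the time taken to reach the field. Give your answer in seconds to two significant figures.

Horizontal component vₓ = 54.20 sin 64.2° = 48.80 m/s; vertical v_y0 = 54.20 cos 64.2° = 23.59 m/s.
Landing at launch height ⇒ T = 2 v_y0 / g = 2 × 23.59 / 10.0 = 4.718 s.

4.7 s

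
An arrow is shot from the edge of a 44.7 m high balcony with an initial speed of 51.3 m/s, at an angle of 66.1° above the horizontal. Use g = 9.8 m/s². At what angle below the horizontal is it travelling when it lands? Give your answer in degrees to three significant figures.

69.5°

Components: vₓ = 51.30 cos 66.1° = 20.78 m/s, v_y0 = 51.30 sin 66.1° = 46.90 m/s.
Vertical motion (up positive, ground at y = 0): 4.900 t² − (46.90) t − 44.7 = 0, so t = (46.90 + √(46.90² + 2·9.80·44.7)) / 9.80 = (46.90 + 55.46) / 9.80 = 10.45 s.
At impact: v_y = v_y0 − g t = −55.46 m/s; vₓ = 20.78 m/s.
Angle below horizontal: arctan(|v_y|/vₓ) = arctan(55.46/20.78) = 69.46°.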